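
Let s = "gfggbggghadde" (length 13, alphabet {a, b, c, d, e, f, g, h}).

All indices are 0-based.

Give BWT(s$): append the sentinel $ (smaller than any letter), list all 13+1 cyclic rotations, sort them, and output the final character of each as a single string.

rank  rotation        last
    0  $gfggbggghadde  e
    1  adde$gfggbgggh  h
    2  bggghadde$gfgg  g
    3  dde$gfggbgggha  a
    4  de$gfggbggghad  d
    5  e$gfggbggghadd  d
    6  fggbggghadde$g  g
    7  gbggghadde$gfg  g
    8  gfggbggghadde$  $
    9  ggbggghadde$gf  f
   10  ggghadde$gfggb  b
   11  gghadde$gfggbg  g
   12  ghadde$gfggbgg  g
   13  hadde$gfggbggg  g

ehgaddgg$fbggg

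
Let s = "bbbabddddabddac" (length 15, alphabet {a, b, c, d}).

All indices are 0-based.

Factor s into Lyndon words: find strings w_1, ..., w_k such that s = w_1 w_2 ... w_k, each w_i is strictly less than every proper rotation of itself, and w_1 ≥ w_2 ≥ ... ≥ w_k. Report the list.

emit factor 1: 'b' (i=0, period=1)
emit factor 2: 'b' (i=1, period=1)
emit factor 3: 'b' (i=2, period=1)
emit factor 4: 'abdddd' (i=3, period=6)
emit factor 5: 'abddac' (i=9, period=6)

["b", "b", "b", "abdddd", "abddac"]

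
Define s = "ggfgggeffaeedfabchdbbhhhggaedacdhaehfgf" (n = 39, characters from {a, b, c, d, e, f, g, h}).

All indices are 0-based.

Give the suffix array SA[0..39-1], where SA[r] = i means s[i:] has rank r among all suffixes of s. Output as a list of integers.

rank | idx | suffix
   0 |  14 | abchdbbhhhggaedacdhaehfgf
   1 |  29 | acdhaehfgf
   2 |  26 | aedacdhaehfgf
   3 |   9 | aeedfabchdbbhhhggaedacdhaehfgf
   4 |  33 | aehfgf
   5 |  19 | bbhhhggaedacdhaehfgf
   6 |  15 | bchdbbhhhggaedacdhaehfgf
   7 |  20 | bhhhggaedacdhaehfgf
   8 |  30 | cdhaehfgf
   9 |  16 | chdbbhhhggaedacdhaehfgf
  10 |  28 | dacdhaehfgf
  11 |  18 | dbbhhhggaedacdhaehfgf
  12 |  12 | dfabchdbbhhhggaedacdhaehfgf
  13 |  31 | dhaehfgf
  14 |  27 | edacdhaehfgf
  15 |  11 | edfabchdbbhhhggaedacdhaehfgf
  16 |  10 | eedfabchdbbhhhggaedacdhaehfgf
  17 |   6 | effaeedfabchdbbhhhggaedacdhaehfgf
  18 |  34 | ehfgf
  19 |  38 | f
  20 |  13 | fabchdbbhhhggaedacdhaehfgf
  21 |   8 | faeedfabchdbbhhhggaedacdhaehfgf
  22 |   7 | ffaeedfabchdbbhhhggaedacdhaehfgf
  23 |  36 | fgf
  24 |   2 | fgggeffaeedfabchdbbhhhggaedacdhaehfgf
  25 |  25 | gaedacdhaehfgf
  26 |   5 | geffaeedfabchdbbhhhggaedacdhaehfgf
  27 |  37 | gf
  28 |   1 | gfgggeffaeedfabchdbbhhhggaedacdhaehfgf
  29 |  24 | ggaedacdhaehfgf
  30 |   4 | ggeffaeedfabchdbbhhhggaedacdhaehfgf
  31 |   0 | ggfgggeffaeedfabchdbbhhhggaedacdhaehfgf
  32 |   3 | gggeffaeedfabchdbbhhhggaedacdhaehfgf
  33 |  32 | haehfgf
  34 |  17 | hdbbhhhggaedacdhaehfgf
  35 |  35 | hfgf
  36 |  23 | hggaedacdhaehfgf
  37 |  22 | hhggaedacdhaehfgf
  38 |  21 | hhhggaedacdhaehfgf

[14, 29, 26, 9, 33, 19, 15, 20, 30, 16, 28, 18, 12, 31, 27, 11, 10, 6, 34, 38, 13, 8, 7, 36, 2, 25, 5, 37, 1, 24, 4, 0, 3, 32, 17, 35, 23, 22, 21]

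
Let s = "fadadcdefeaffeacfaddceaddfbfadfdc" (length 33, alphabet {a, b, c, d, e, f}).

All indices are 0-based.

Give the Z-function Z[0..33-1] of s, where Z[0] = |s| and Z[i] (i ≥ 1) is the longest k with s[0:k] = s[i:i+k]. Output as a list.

Z[0]=33
i=1: outside box; Z[1]=0
i=2: outside box; Z[2]=0
i=3: outside box; Z[3]=0
i=4: outside box; Z[4]=0
i=5: outside box; Z[5]=0
i=6: outside box; Z[6]=0
i=7: outside box; Z[7]=0
i=8: outside box; Z[8]=1 grow→box=[8,9)
i=9: outside box; Z[9]=0
i=10: outside box; Z[10]=0
i=11: outside box; Z[11]=1 grow→box=[11,12)
i=12: outside box; Z[12]=1 grow→box=[12,13)
i=13: outside box; Z[13]=0
i=14: outside box; Z[14]=0
i=15: outside box; Z[15]=0
i=16: outside box; Z[16]=3 grow→box=[16,19)
i=17: min(r-i=2, Z[1]=0)=0; Z[17]=0
i=18: min(r-i=1, Z[2]=0)=0; Z[18]=0
i=19: outside box; Z[19]=0
i=20: outside box; Z[20]=0
i=21: outside box; Z[21]=0
i=22: outside box; Z[22]=0
i=23: outside box; Z[23]=0
i=24: outside box; Z[24]=0
i=25: outside box; Z[25]=1 grow→box=[25,26)
i=26: outside box; Z[26]=0
i=27: outside box; Z[27]=3 grow→box=[27,30)
i=28: min(r-i=2, Z[1]=0)=0; Z[28]=0
i=29: min(r-i=1, Z[2]=0)=0; Z[29]=0
i=30: outside box; Z[30]=1 grow→box=[30,31)
i=31: outside box; Z[31]=0
i=32: outside box; Z[32]=0

[33, 0, 0, 0, 0, 0, 0, 0, 1, 0, 0, 1, 1, 0, 0, 0, 3, 0, 0, 0, 0, 0, 0, 0, 0, 1, 0, 3, 0, 0, 1, 0, 0]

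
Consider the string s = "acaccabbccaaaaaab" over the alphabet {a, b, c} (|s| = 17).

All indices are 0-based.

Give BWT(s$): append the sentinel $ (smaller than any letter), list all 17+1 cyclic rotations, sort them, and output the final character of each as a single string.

bcaaaaac$caabccaba

rank  rotation            last
    0  $acaccabbccaaaaaab  b
    1  aaaaaab$acaccabbcc  c
    2  aaaaab$acaccabbcca  a
    3  aaaab$acaccabbccaa  a
    4  aaab$acaccabbccaaa  a
    5  aab$acaccabbccaaaa  a
    6  ab$acaccabbccaaaaa  a
    7  abbccaaaaaab$acacc  c
    8  acaccabbccaaaaaab$  $
    9  accabbccaaaaaab$ac  c
   10  b$acaccabbccaaaaaa  a
   11  bbccaaaaaab$acacca  a
   12  bccaaaaaab$acaccab  b
   13  caaaaaab$acaccabbc  c
   14  cabbccaaaaaab$acac  c
   15  caccabbccaaaaaab$a  a
   16  ccaaaaaab$acaccabb  b
   17  ccabbccaaaaaab$aca  a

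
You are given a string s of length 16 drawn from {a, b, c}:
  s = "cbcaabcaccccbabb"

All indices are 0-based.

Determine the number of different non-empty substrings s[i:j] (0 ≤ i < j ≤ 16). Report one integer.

rank→(start, suffix):
  0 → (3, 'aabcaccccbabb')
  1 → (13, 'abb')
  2 → (4, 'abcaccccbabb')
  3 → (7, 'accccbabb')
  4 → (15, 'b')
  5 → (12, 'babb')
  6 → (14, 'bb')
  7 → (1, 'bcaabcaccccbabb')
  8 → (5, 'bcaccccbabb')
  9 → (2, 'caabcaccccbabb')
  10 → (6, 'caccccbabb')
  11 → (11, 'cbabb')
  12 → (0, 'cbcaabcaccccbabb')
  13 → (10, 'ccbabb')
  14 → (9, 'cccbabb')
  15 → (8, 'ccccbabb')

SA = [3, 13, 4, 7, 15, 12, 14, 1, 5, 2, 6, 11, 0, 10, 9, 8]
i: (SA[i-1],SA[i]) lcp shared
  1: (3,13) 1 'a'
  2: (13,4) 2 'ab'
  3: (4,7) 1 'a'
  4: (7,15) 0 ''
  5: (15,12) 1 'b'
  6: (12,14) 1 'b'
  7: (14,1) 1 'b'
  8: (1,5) 3 'bca'
  9: (5,2) 0 ''
  10: (2,6) 2 'ca'
  11: (6,11) 1 'c'
  12: (11,0) 2 'cb'
  13: (0,10) 1 'c'
  14: (10,9) 2 'cc'
  15: (9,8) 3 'ccc'

n(n+1)/2 = 16·17/2 = 136
Σ LCP = 0 + 1 + 2 + 1 + 0 + 1 + 1 + 1 + 3 + 0 + 2 + 1 + 2 + 1 + 2 + 3 = 21
distinct = 136 − 21 = 115

115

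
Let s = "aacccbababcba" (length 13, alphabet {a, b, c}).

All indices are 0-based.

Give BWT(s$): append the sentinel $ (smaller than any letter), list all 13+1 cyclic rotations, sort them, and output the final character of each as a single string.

rank  rotation        last
    0  $aacccbababcba  a
    1  a$aacccbababcb  b
    2  aacccbababcba$  $
    3  ababcba$aacccb  b
    4  abcba$aacccbab  b
    5  acccbababcba$a  a
    6  ba$aacccbababc  c
    7  bababcba$aaccc  c
    8  babcba$aacccba  a
    9  bcba$aacccbaba  a
   10  cba$aacccbabab  b
   11  cbababcba$aacc  c
   12  ccbababcba$aac  c
   13  cccbababcba$aa  a

ab$bbaccaabcca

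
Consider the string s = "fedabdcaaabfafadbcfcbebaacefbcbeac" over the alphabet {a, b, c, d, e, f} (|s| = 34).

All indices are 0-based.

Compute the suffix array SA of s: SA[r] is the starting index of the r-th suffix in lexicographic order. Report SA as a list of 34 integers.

rank→(start, suffix):
  0 → (7, 'aaabfafadbcfcbebaacefbcbeac')
  1 → (8, 'aabfafadbcfcbebaacefbcbeac')
  2 → (23, 'aacefbcbeac')
  3 → (3, 'abdcaaabfafadbcfcbebaacefbcbeac')
  4 → (9, 'abfafadbcfcbebaacefbcbeac')
  5 → (32, 'ac')
  6 → (24, 'acefbcbeac')
  7 → (14, 'adbcfcbebaacefbcbeac')
  8 → (12, 'afadbcfcbebaacefbcbeac')
  9 → (22, 'baacefbcbeac')
  10 → (28, 'bcbeac')
  11 → (16, 'bcfcbebaacefbcbeac')
  12 → (4, 'bdcaaabfafadbcfcbebaacefbcbeac')
  13 → (30, 'beac')
  14 → (20, 'bebaacefbcbeac')
  15 → (10, 'bfafadbcfcbebaacefbcbeac')
  16 → (33, 'c')
  17 → (6, 'caaabfafadbcfcbebaacefbcbeac')
  18 → (29, 'cbeac')
  19 → (19, 'cbebaacefbcbeac')
  20 → (25, 'cefbcbeac')
  21 → (17, 'cfcbebaacefbcbeac')
  22 → (2, 'dabdcaaabfafadbcfcbebaacefbcbeac')
  23 → (15, 'dbcfcbebaacefbcbeac')
  24 → (5, 'dcaaabfafadbcfcbebaacefbcbeac')
  25 → (31, 'eac')
  26 → (21, 'ebaacefbcbeac')
  27 → (1, 'edabdcaaabfafadbcfcbebaacefbcbeac')
  28 → (26, 'efbcbeac')
  29 → (13, 'fadbcfcbebaacefbcbeac')
  30 → (11, 'fafadbcfcbebaacefbcbeac')
  31 → (27, 'fbcbeac')
  32 → (18, 'fcbebaacefbcbeac')
  33 → (0, 'fedabdcaaabfafadbcfcbebaacefbcbeac')

[7, 8, 23, 3, 9, 32, 24, 14, 12, 22, 28, 16, 4, 30, 20, 10, 33, 6, 29, 19, 25, 17, 2, 15, 5, 31, 21, 1, 26, 13, 11, 27, 18, 0]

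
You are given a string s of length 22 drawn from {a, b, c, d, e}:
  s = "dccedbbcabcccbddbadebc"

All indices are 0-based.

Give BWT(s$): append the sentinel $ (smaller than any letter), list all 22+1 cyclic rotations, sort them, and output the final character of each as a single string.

rank  rotation                 last
    0  $dccedbbcabcccbddbadebc  c
    1  abcccbddbadebc$dccedbbc  c
    2  adebc$dccedbbcabcccbddb  b
    3  badebc$dccedbbcabcccbdd  d
    4  bbcabcccbddbadebc$dcced  d
    5  bc$dccedbbcabcccbddbade  e
    6  bcabcccbddbadebc$dccedb  b
    7  bcccbddbadebc$dccedbbca  a
    8  bddbadebc$dccedbbcabccc  c
    9  c$dccedbbcabcccbddbadeb  b
   10  cabcccbddbadebc$dccedbb  b
   11  cbddbadebc$dccedbbcabcc  c
   12  ccbddbadebc$dccedbbcabc  c
   13  cccbddbadebc$dccedbbcab  b
   14  ccedbbcabcccbddbadebc$d  d
   15  cedbbcabcccbddbadebc$dc  c
   16  dbadebc$dccedbbcabcccbd  d
   17  dbbcabcccbddbadebc$dcce  e
   18  dccedbbcabcccbddbadebc$  $
   19  ddbadebc$dccedbbcabcccb  b
   20  debc$dccedbbcabcccbddba  a
   21  ebc$dccedbbcabcccbddbad  d
   22  edbbcabcccbddbadebc$dcc  c

ccbddebacbbccbdcde$badc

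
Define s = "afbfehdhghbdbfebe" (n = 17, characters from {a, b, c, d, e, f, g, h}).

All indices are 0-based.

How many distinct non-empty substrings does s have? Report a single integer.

140

rank→(start, suffix):
  0 → (0, 'afbfehdhghbdbfebe')
  1 → (10, 'bdbfebe')
  2 → (15, 'be')
  3 → (12, 'bfebe')
  4 → (2, 'bfehdhghbdbfebe')
  5 → (11, 'dbfebe')
  6 → (6, 'dhghbdbfebe')
  7 → (16, 'e')
  8 → (14, 'ebe')
  9 → (4, 'ehdhghbdbfebe')
  10 → (1, 'fbfehdhghbdbfebe')
  11 → (13, 'febe')
  12 → (3, 'fehdhghbdbfebe')
  13 → (8, 'ghbdbfebe')
  14 → (9, 'hbdbfebe')
  15 → (5, 'hdhghbdbfebe')
  16 → (7, 'hghbdbfebe')

SA = [0, 10, 15, 12, 2, 11, 6, 16, 14, 4, 1, 13, 3, 8, 9, 5, 7]
[i] adj suffixes → lcp
  [1] 0/10 → 0 ('')
  [2] 10/15 → 1 ('b')
  [3] 15/12 → 1 ('b')
  [4] 12/2 → 3 ('bfe')
  [5] 2/11 → 0 ('')
  [6] 11/6 → 1 ('d')
  [7] 6/16 → 0 ('')
  [8] 16/14 → 1 ('e')
  [9] 14/4 → 1 ('e')
  [10] 4/1 → 0 ('')
  [11] 1/13 → 1 ('f')
  [12] 13/3 → 2 ('fe')
  [13] 3/8 → 0 ('')
  [14] 8/9 → 0 ('')
  [15] 9/5 → 1 ('h')
  [16] 5/7 → 1 ('h')

n(n+1)/2 = 17·18/2 = 153
Σ LCP = 0 + 0 + 1 + 1 + 3 + 0 + 1 + 0 + 1 + 1 + 0 + 1 + 2 + 0 + 0 + 1 + 1 = 13
distinct = 153 − 13 = 140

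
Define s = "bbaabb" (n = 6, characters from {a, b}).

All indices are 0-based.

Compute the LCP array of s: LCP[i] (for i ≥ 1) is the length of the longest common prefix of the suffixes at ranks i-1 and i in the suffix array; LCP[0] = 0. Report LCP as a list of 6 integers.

[0, 1, 0, 1, 1, 2]

sorted suffixes:
  #0 SA[0]=2  'aabb'
  #1 SA[1]=3  'abb'
  #2 SA[2]=5  'b'
  #3 SA[3]=1  'baabb'
  #4 SA[4]=4  'bb'
  #5 SA[5]=0  'bbaabb'

SA = [2, 3, 5, 1, 4, 0]
[i] adj suffixes → lcp
  [1] 2/3 → 1 ('a')
  [2] 3/5 → 0 ('')
  [3] 5/1 → 1 ('b')
  [4] 1/4 → 1 ('b')
  [5] 4/0 → 2 ('bb')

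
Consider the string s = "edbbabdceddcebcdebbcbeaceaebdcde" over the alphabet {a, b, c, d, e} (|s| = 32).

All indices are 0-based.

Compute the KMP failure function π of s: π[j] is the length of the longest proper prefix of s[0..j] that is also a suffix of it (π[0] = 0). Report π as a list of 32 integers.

π[0] = 0
j=1 s[j]='d': π[1]=0 (border '')
j=2 s[j]='b': π[2]=0 (border '')
j=3 s[j]='b': π[3]=0 (border '')
j=4 s[j]='a': π[4]=0 (border '')
j=5 s[j]='b': π[5]=0 (border '')
j=6 s[j]='d': π[6]=0 (border '')
j=7 s[j]='c': π[7]=0 (border '')
j=8 s[j]='e': π[8]=1 (border 'e')
j=9 s[j]='d': π[9]=2 (border 'ed')
j=10 s[j]='d': k: 2→0; π[10]=0 (border '')
j=11 s[j]='c': π[11]=0 (border '')
j=12 s[j]='e': π[12]=1 (border 'e')
j=13 s[j]='b': k: 1→0; π[13]=0 (border '')
j=14 s[j]='c': π[14]=0 (border '')
j=15 s[j]='d': π[15]=0 (border '')
j=16 s[j]='e': π[16]=1 (border 'e')
j=17 s[j]='b': k: 1→0; π[17]=0 (border '')
j=18 s[j]='b': π[18]=0 (border '')
j=19 s[j]='c': π[19]=0 (border '')
j=20 s[j]='b': π[20]=0 (border '')
j=21 s[j]='e': π[21]=1 (border 'e')
j=22 s[j]='a': k: 1→0; π[22]=0 (border '')
j=23 s[j]='c': π[23]=0 (border '')
j=24 s[j]='e': π[24]=1 (border 'e')
j=25 s[j]='a': k: 1→0; π[25]=0 (border '')
j=26 s[j]='e': π[26]=1 (border 'e')
j=27 s[j]='b': k: 1→0; π[27]=0 (border '')
j=28 s[j]='d': π[28]=0 (border '')
j=29 s[j]='c': π[29]=0 (border '')
j=30 s[j]='d': π[30]=0 (border '')
j=31 s[j]='e': π[31]=1 (border 'e')

[0, 0, 0, 0, 0, 0, 0, 0, 1, 2, 0, 0, 1, 0, 0, 0, 1, 0, 0, 0, 0, 1, 0, 0, 1, 0, 1, 0, 0, 0, 0, 1]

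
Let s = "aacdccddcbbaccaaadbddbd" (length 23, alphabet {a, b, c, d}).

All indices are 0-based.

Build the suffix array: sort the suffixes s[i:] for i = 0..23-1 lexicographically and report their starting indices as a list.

rank→(start, suffix):
  0 → (14, 'aaadbddbd')
  1 → (0, 'aacdccddcbbaccaaadbddbd')
  2 → (15, 'aadbddbd')
  3 → (11, 'accaaadbddbd')
  4 → (1, 'acdccddcbbaccaaadbddbd')
  5 → (16, 'adbddbd')
  6 → (10, 'baccaaadbddbd')
  7 → (9, 'bbaccaaadbddbd')
  8 → (21, 'bd')
  9 → (18, 'bddbd')
  10 → (13, 'caaadbddbd')
  11 → (8, 'cbbaccaaadbddbd')
  12 → (12, 'ccaaadbddbd')
  13 → (4, 'ccddcbbaccaaadbddbd')
  14 → (2, 'cdccddcbbaccaaadbddbd')
  15 → (5, 'cddcbbaccaaadbddbd')
  16 → (22, 'd')
  17 → (20, 'dbd')
  18 → (17, 'dbddbd')
  19 → (7, 'dcbbaccaaadbddbd')
  20 → (3, 'dccddcbbaccaaadbddbd')
  21 → (19, 'ddbd')
  22 → (6, 'ddcbbaccaaadbddbd')

[14, 0, 15, 11, 1, 16, 10, 9, 21, 18, 13, 8, 12, 4, 2, 5, 22, 20, 17, 7, 3, 19, 6]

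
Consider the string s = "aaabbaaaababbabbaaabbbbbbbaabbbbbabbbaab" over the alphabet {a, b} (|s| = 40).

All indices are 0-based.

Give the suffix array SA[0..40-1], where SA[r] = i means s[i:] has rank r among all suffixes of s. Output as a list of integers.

sorted suffixes:
  #0 SA[0]=5  'aaaababbabbaaabbbbbbbaabbbbbabbbaab'
  #1 SA[1]=6  'aaababbabbaaabbbbbbbaabbbbbabbbaab'
  #2 SA[2]=0  'aaabbaaaababbabbaaabbbbbbbaabbbbbabbbaab'
  #3 SA[3]=16  'aaabbbbbbbaabbbbbabbbaab'
  #4 SA[4]=37  'aab'
  #5 SA[5]=7  'aababbabbaaabbbbbbbaabbbbbabbbaab'
  #6 SA[6]=1  'aabbaaaababbabbaaabbbbbbbaabbbbbabbbaab'
  #7 SA[7]=26  'aabbbbbabbbaab'
  #8 SA[8]=17  'aabbbbbbbaabbbbbabbbaab'
  #9 SA[9]=38  'ab'
  #10 SA[10]=8  'ababbabbaaabbbbbbbaabbbbbabbbaab'
  #11 SA[11]=2  'abbaaaababbabbaaabbbbbbbaabbbbbabbbaab'
  #12 SA[12]=13  'abbaaabbbbbbbaabbbbbabbbaab'
  #13 SA[13]=10  'abbabbaaabbbbbbbaabbbbbabbbaab'
  #14 SA[14]=33  'abbbaab'
  #15 SA[15]=27  'abbbbbabbbaab'
  #16 SA[16]=18  'abbbbbbbaabbbbbabbbaab'
  #17 SA[17]=39  'b'
  #18 SA[18]=4  'baaaababbabbaaabbbbbbbaabbbbbabbbaab'
  #19 SA[19]=15  'baaabbbbbbbaabbbbbabbbaab'
  #20 SA[20]=36  'baab'
  #21 SA[21]=25  'baabbbbbabbbaab'
  #22 SA[22]=12  'babbaaabbbbbbbaabbbbbabbbaab'
  #23 SA[23]=9  'babbabbaaabbbbbbbaabbbbbabbbaab'
  #24 SA[24]=32  'babbbaab'
  #25 SA[25]=3  'bbaaaababbabbaaabbbbbbbaabbbbbabbbaab'
  #26 SA[26]=14  'bbaaabbbbbbbaabbbbbabbbaab'
  #27 SA[27]=35  'bbaab'
  #28 SA[28]=24  'bbaabbbbbabbbaab'
  #29 SA[29]=11  'bbabbaaabbbbbbbaabbbbbabbbaab'
  #30 SA[30]=31  'bbabbbaab'
  #31 SA[31]=34  'bbbaab'
  #32 SA[32]=23  'bbbaabbbbbabbbaab'
  #33 SA[33]=30  'bbbabbbaab'
  #34 SA[34]=22  'bbbbaabbbbbabbbaab'
  #35 SA[35]=29  'bbbbabbbaab'
  #36 SA[36]=21  'bbbbbaabbbbbabbbaab'
  #37 SA[37]=28  'bbbbbabbbaab'
  #38 SA[38]=20  'bbbbbbaabbbbbabbbaab'
  #39 SA[39]=19  'bbbbbbbaabbbbbabbbaab'

[5, 6, 0, 16, 37, 7, 1, 26, 17, 38, 8, 2, 13, 10, 33, 27, 18, 39, 4, 15, 36, 25, 12, 9, 32, 3, 14, 35, 24, 11, 31, 34, 23, 30, 22, 29, 21, 28, 20, 19]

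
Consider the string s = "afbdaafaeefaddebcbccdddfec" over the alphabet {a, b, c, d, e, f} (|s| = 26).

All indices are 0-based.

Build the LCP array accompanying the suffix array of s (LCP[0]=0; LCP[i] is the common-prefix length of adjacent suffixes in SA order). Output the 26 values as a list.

rank→(start, suffix):
  0 → (4, 'aafaeefaddebcbccdddfec')
  1 → (11, 'addebcbccdddfec')
  2 → (7, 'aeefaddebcbccdddfec')
  3 → (5, 'afaeefaddebcbccdddfec')
  4 → (0, 'afbdaafaeefaddebcbccdddfec')
  5 → (15, 'bcbccdddfec')
  6 → (17, 'bccdddfec')
  7 → (2, 'bdaafaeefaddebcbccdddfec')
  8 → (25, 'c')
  9 → (16, 'cbccdddfec')
  10 → (18, 'ccdddfec')
  11 → (19, 'cdddfec')
  12 → (3, 'daafaeefaddebcbccdddfec')
  13 → (20, 'dddfec')
  14 → (12, 'ddebcbccdddfec')
  15 → (21, 'ddfec')
  16 → (13, 'debcbccdddfec')
  17 → (22, 'dfec')
  18 → (14, 'ebcbccdddfec')
  19 → (24, 'ec')
  20 → (8, 'eefaddebcbccdddfec')
  21 → (9, 'efaddebcbccdddfec')
  22 → (10, 'faddebcbccdddfec')
  23 → (6, 'faeefaddebcbccdddfec')
  24 → (1, 'fbdaafaeefaddebcbccdddfec')
  25 → (23, 'fec')

SA = [4, 11, 7, 5, 0, 15, 17, 2, 25, 16, 18, 19, 3, 20, 12, 21, 13, 22, 14, 24, 8, 9, 10, 6, 1, 23]
rank  pair      lcp
   1  s[4:],s[11:]  1  'a'
   2  s[11:],s[7:]  1  'a'
   3  s[7:],s[5:]  1  'a'
   4  s[5:],s[0:]  2  'af'
   5  s[0:],s[15:]  0  ''
   6  s[15:],s[17:]  2  'bc'
   7  s[17:],s[2:]  1  'b'
   8  s[2:],s[25:]  0  ''
   9  s[25:],s[16:]  1  'c'
  10  s[16:],s[18:]  1  'c'
  11  s[18:],s[19:]  1  'c'
  12  s[19:],s[3:]  0  ''
  13  s[3:],s[20:]  1  'd'
  14  s[20:],s[12:]  2  'dd'
  15  s[12:],s[21:]  2  'dd'
  16  s[21:],s[13:]  1  'd'
  17  s[13:],s[22:]  1  'd'
  18  s[22:],s[14:]  0  ''
  19  s[14:],s[24:]  1  'e'
  20  s[24:],s[8:]  1  'e'
  21  s[8:],s[9:]  1  'e'
  22  s[9:],s[10:]  0  ''
  23  s[10:],s[6:]  2  'fa'
  24  s[6:],s[1:]  1  'f'
  25  s[1:],s[23:]  1  'f'

[0, 1, 1, 1, 2, 0, 2, 1, 0, 1, 1, 1, 0, 1, 2, 2, 1, 1, 0, 1, 1, 1, 0, 2, 1, 1]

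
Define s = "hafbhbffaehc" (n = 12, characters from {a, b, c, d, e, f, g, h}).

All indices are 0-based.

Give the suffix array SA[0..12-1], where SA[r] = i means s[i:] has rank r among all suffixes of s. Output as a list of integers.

[8, 1, 5, 3, 11, 9, 7, 2, 6, 0, 4, 10]

rank | idx | suffix
   0 |   8 | aehc
   1 |   1 | afbhbffaehc
   2 |   5 | bffaehc
   3 |   3 | bhbffaehc
   4 |  11 | c
   5 |   9 | ehc
   6 |   7 | faehc
   7 |   2 | fbhbffaehc
   8 |   6 | ffaehc
   9 |   0 | hafbhbffaehc
  10 |   4 | hbffaehc
  11 |  10 | hc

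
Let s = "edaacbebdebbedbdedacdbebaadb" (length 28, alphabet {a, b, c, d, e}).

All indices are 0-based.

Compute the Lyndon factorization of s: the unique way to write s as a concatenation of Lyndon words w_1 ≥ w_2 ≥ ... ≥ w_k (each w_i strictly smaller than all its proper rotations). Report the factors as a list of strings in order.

emit factor 1: 'e' (i=0, period=1)
emit factor 2: 'd' (i=1, period=1)
emit factor 3: 'aacbebdebbedbdedacdbebaadb' (i=2, period=26)

["e", "d", "aacbebdebbedbdedacdbebaadb"]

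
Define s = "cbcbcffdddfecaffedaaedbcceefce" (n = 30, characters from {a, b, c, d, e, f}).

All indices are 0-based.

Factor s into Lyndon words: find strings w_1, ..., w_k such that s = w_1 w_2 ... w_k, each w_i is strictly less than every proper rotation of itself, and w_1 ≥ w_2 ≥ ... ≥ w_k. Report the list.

["c", "bcbcffdddfec", "affed", "aaedbcceefce"]

emit factor 1: 'c' (i=0, period=1)
emit factor 2: 'bcbcffdddfec' (i=1, period=12)
emit factor 3: 'affed' (i=13, period=5)
emit factor 4: 'aaedbcceefce' (i=18, period=12)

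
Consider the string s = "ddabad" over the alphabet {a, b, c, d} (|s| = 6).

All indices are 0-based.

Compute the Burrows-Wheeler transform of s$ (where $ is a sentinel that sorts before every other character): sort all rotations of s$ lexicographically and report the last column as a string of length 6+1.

ddbaad$

rank  rotation last
    0  $ddabad  d
    1  abad$dd  d
    2  ad$ddab  b
    3  bad$dda  a
    4  d$ddaba  a
    5  dabad$d  d
    6  ddabad$  $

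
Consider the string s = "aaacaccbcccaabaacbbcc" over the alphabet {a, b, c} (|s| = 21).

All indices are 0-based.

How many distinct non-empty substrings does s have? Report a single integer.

200

rank | idx | suffix
   0 |   0 | aaacaccbcccaabaacbbcc
   1 |  11 | aabaacbbcc
   2 |   1 | aacaccbcccaabaacbbcc
   3 |  14 | aacbbcc
   4 |  12 | abaacbbcc
   5 |   2 | acaccbcccaabaacbbcc
   6 |  15 | acbbcc
   7 |   4 | accbcccaabaacbbcc
   8 |  13 | baacbbcc
   9 |  17 | bbcc
  10 |  18 | bcc
  11 |   7 | bcccaabaacbbcc
  12 |  20 | c
  13 |  10 | caabaacbbcc
  14 |   3 | caccbcccaabaacbbcc
  15 |  16 | cbbcc
  16 |   6 | cbcccaabaacbbcc
  17 |  19 | cc
  18 |   9 | ccaabaacbbcc
  19 |   5 | ccbcccaabaacbbcc
  20 |   8 | cccaabaacbbcc

SA = [0, 11, 1, 14, 12, 2, 15, 4, 13, 17, 18, 7, 20, 10, 3, 16, 6, 19, 9, 5, 8]
i: (SA[i-1],SA[i]) lcp shared
  1: (0,11) 2 'aa'
  2: (11,1) 2 'aa'
  3: (1,14) 3 'aac'
  4: (14,12) 1 'a'
  5: (12,2) 1 'a'
  6: (2,15) 2 'ac'
  7: (15,4) 2 'ac'
  8: (4,13) 0 ''
  9: (13,17) 1 'b'
  10: (17,18) 1 'b'
  11: (18,7) 3 'bcc'
  12: (7,20) 0 ''
  13: (20,10) 1 'c'
  14: (10,3) 2 'ca'
  15: (3,16) 1 'c'
  16: (16,6) 2 'cb'
  17: (6,19) 1 'c'
  18: (19,9) 2 'cc'
  19: (9,5) 2 'cc'
  20: (5,8) 2 'cc'

n(n+1)/2 = 21·22/2 = 231
Σ LCP = 0 + 2 + 2 + 3 + 1 + 1 + 2 + 2 + 0 + 1 + 1 + 3 + 0 + 1 + 2 + 1 + 2 + 1 + 2 + 2 + 2 = 31
distinct = 231 − 31 = 200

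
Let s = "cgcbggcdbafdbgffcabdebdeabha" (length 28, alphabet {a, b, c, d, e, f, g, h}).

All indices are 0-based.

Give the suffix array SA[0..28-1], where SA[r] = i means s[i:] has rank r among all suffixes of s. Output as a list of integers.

[27, 17, 24, 9, 8, 21, 18, 12, 3, 25, 16, 2, 6, 0, 7, 11, 22, 19, 23, 20, 15, 10, 14, 1, 5, 13, 4, 26]

rank→(start, suffix):
  0 → (27, 'a')
  1 → (17, 'abdebdeabha')
  2 → (24, 'abha')
  3 → (9, 'afdbgffcabdebdeabha')
  4 → (8, 'bafdbgffcabdebdeabha')
  5 → (21, 'bdeabha')
  6 → (18, 'bdebdeabha')
  7 → (12, 'bgffcabdebdeabha')
  8 → (3, 'bggcdbafdbgffcabdebdeabha')
  9 → (25, 'bha')
  10 → (16, 'cabdebdeabha')
  11 → (2, 'cbggcdbafdbgffcabdebdeabha')
  12 → (6, 'cdbafdbgffcabdebdeabha')
  13 → (0, 'cgcbggcdbafdbgffcabdebdeabha')
  14 → (7, 'dbafdbgffcabdebdeabha')
  15 → (11, 'dbgffcabdebdeabha')
  16 → (22, 'deabha')
  17 → (19, 'debdeabha')
  18 → (23, 'eabha')
  19 → (20, 'ebdeabha')
  20 → (15, 'fcabdebdeabha')
  21 → (10, 'fdbgffcabdebdeabha')
  22 → (14, 'ffcabdebdeabha')
  23 → (1, 'gcbggcdbafdbgffcabdebdeabha')
  24 → (5, 'gcdbafdbgffcabdebdeabha')
  25 → (13, 'gffcabdebdeabha')
  26 → (4, 'ggcdbafdbgffcabdebdeabha')
  27 → (26, 'ha')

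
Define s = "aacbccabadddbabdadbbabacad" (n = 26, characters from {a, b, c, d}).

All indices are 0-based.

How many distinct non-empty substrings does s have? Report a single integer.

316

rank→(start, suffix):
  0 → (0, 'aacbccabadddbabdadbbabacad')
  1 → (20, 'abacad')
  2 → (6, 'abadddbabdadbbabacad')
  3 → (13, 'abdadbbabacad')
  4 → (22, 'acad')
  5 → (1, 'acbccabadddbabdadbbabacad')
  6 → (24, 'ad')
  7 → (16, 'adbbabacad')
  8 → (8, 'adddbabdadbbabacad')
  9 → (19, 'babacad')
  10 → (12, 'babdadbbabacad')
  11 → (21, 'bacad')
  12 → (7, 'badddbabdadbbabacad')
  13 → (18, 'bbabacad')
  14 → (3, 'bccabadddbabdadbbabacad')
  15 → (14, 'bdadbbabacad')
  16 → (5, 'cabadddbabdadbbabacad')
  17 → (23, 'cad')
  18 → (2, 'cbccabadddbabdadbbabacad')
  19 → (4, 'ccabadddbabdadbbabacad')
  20 → (25, 'd')
  21 → (15, 'dadbbabacad')
  22 → (11, 'dbabdadbbabacad')
  23 → (17, 'dbbabacad')
  24 → (10, 'ddbabdadbbabacad')
  25 → (9, 'dddbabdadbbabacad')

SA = [0, 20, 6, 13, 22, 1, 24, 16, 8, 19, 12, 21, 7, 18, 3, 14, 5, 23, 2, 4, 25, 15, 11, 17, 10, 9]
[i] adj suffixes → lcp
  [1] 0/20 → 1 ('a')
  [2] 20/6 → 3 ('aba')
  [3] 6/13 → 2 ('ab')
  [4] 13/22 → 1 ('a')
  [5] 22/1 → 2 ('ac')
  [6] 1/24 → 1 ('a')
  [7] 24/16 → 2 ('ad')
  [8] 16/8 → 2 ('ad')
  [9] 8/19 → 0 ('')
  [10] 19/12 → 3 ('bab')
  [11] 12/21 → 2 ('ba')
  [12] 21/7 → 2 ('ba')
  [13] 7/18 → 1 ('b')
  [14] 18/3 → 1 ('b')
  [15] 3/14 → 1 ('b')
  [16] 14/5 → 0 ('')
  [17] 5/23 → 2 ('ca')
  [18] 23/2 → 1 ('c')
  [19] 2/4 → 1 ('c')
  [20] 4/25 → 0 ('')
  [21] 25/15 → 1 ('d')
  [22] 15/11 → 1 ('d')
  [23] 11/17 → 2 ('db')
  [24] 17/10 → 1 ('d')
  [25] 10/9 → 2 ('dd')

n(n+1)/2 = 26·27/2 = 351
Σ LCP = 0 + 1 + 3 + 2 + 1 + 2 + 1 + 2 + 2 + 0 + 3 + 2 + 2 + 1 + 1 + 1 + 0 + 2 + 1 + 1 + 0 + 1 + 1 + 2 + 1 + 2 = 35
distinct = 351 − 35 = 316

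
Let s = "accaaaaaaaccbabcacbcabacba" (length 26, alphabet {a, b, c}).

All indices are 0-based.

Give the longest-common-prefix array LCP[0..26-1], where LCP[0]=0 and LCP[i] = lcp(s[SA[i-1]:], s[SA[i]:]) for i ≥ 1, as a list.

[0, 1, 6, 5, 4, 3, 2, 1, 2, 1, 3, 2, 3, 0, 2, 2, 1, 3, 0, 2, 2, 1, 3, 2, 1, 2]

rank→(start, suffix):
  0 → (25, 'a')
  1 → (3, 'aaaaaaaccbabcacbcabacba')
  2 → (4, 'aaaaaaccbabcacbcabacba')
  3 → (5, 'aaaaaccbabcacbcabacba')
  4 → (6, 'aaaaccbabcacbcabacba')
  5 → (7, 'aaaccbabcacbcabacba')
  6 → (8, 'aaccbabcacbcabacba')
  7 → (20, 'abacba')
  8 → (13, 'abcacbcabacba')
  9 → (22, 'acba')
  10 → (16, 'acbcabacba')
  11 → (0, 'accaaaaaaaccbabcacbcabacba')
  12 → (9, 'accbabcacbcabacba')
  13 → (24, 'ba')
  14 → (12, 'babcacbcabacba')
  15 → (21, 'bacba')
  16 → (18, 'bcabacba')
  17 → (14, 'bcacbcabacba')
  18 → (2, 'caaaaaaaccbabcacbcabacba')
  19 → (19, 'cabacba')
  20 → (15, 'cacbcabacba')
  21 → (23, 'cba')
  22 → (11, 'cbabcacbcabacba')
  23 → (17, 'cbcabacba')
  24 → (1, 'ccaaaaaaaccbabcacbcabacba')
  25 → (10, 'ccbabcacbcabacba')

SA = [25, 3, 4, 5, 6, 7, 8, 20, 13, 22, 16, 0, 9, 24, 12, 21, 18, 14, 2, 19, 15, 23, 11, 17, 1, 10]
rank  pair      lcp
   1  s[25:],s[3:]  1  'a'
   2  s[3:],s[4:]  6  'aaaaaa'
   3  s[4:],s[5:]  5  'aaaaa'
   4  s[5:],s[6:]  4  'aaaa'
   5  s[6:],s[7:]  3  'aaa'
   6  s[7:],s[8:]  2  'aa'
   7  s[8:],s[20:]  1  'a'
   8  s[20:],s[13:]  2  'ab'
   9  s[13:],s[22:]  1  'a'
  10  s[22:],s[16:]  3  'acb'
  11  s[16:],s[0:]  2  'ac'
  12  s[0:],s[9:]  3  'acc'
  13  s[9:],s[24:]  0  ''
  14  s[24:],s[12:]  2  'ba'
  15  s[12:],s[21:]  2  'ba'
  16  s[21:],s[18:]  1  'b'
  17  s[18:],s[14:]  3  'bca'
  18  s[14:],s[2:]  0  ''
  19  s[2:],s[19:]  2  'ca'
  20  s[19:],s[15:]  2  'ca'
  21  s[15:],s[23:]  1  'c'
  22  s[23:],s[11:]  3  'cba'
  23  s[11:],s[17:]  2  'cb'
  24  s[17:],s[1:]  1  'c'
  25  s[1:],s[10:]  2  'cc'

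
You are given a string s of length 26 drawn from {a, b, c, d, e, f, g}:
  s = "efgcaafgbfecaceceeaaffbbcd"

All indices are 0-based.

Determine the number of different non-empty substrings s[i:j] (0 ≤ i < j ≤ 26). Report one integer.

325

rank→(start, suffix):
  0 → (18, 'aaffbbcd')
  1 → (4, 'aafgbfecaceceeaaffbbcd')
  2 → (12, 'aceceeaaffbbcd')
  3 → (19, 'affbbcd')
  4 → (5, 'afgbfecaceceeaaffbbcd')
  5 → (22, 'bbcd')
  6 → (23, 'bcd')
  7 → (8, 'bfecaceceeaaffbbcd')
  8 → (3, 'caafgbfecaceceeaaffbbcd')
  9 → (11, 'caceceeaaffbbcd')
  10 → (24, 'cd')
  11 → (13, 'ceceeaaffbbcd')
  12 → (15, 'ceeaaffbbcd')
  13 → (25, 'd')
  14 → (17, 'eaaffbbcd')
  15 → (10, 'ecaceceeaaffbbcd')
  16 → (14, 'eceeaaffbbcd')
  17 → (16, 'eeaaffbbcd')
  18 → (0, 'efgcaafgbfecaceceeaaffbbcd')
  19 → (21, 'fbbcd')
  20 → (9, 'fecaceceeaaffbbcd')
  21 → (20, 'ffbbcd')
  22 → (6, 'fgbfecaceceeaaffbbcd')
  23 → (1, 'fgcaafgbfecaceceeaaffbbcd')
  24 → (7, 'gbfecaceceeaaffbbcd')
  25 → (2, 'gcaafgbfecaceceeaaffbbcd')

SA = [18, 4, 12, 19, 5, 22, 23, 8, 3, 11, 24, 13, 15, 25, 17, 10, 14, 16, 0, 21, 9, 20, 6, 1, 7, 2]
[i] adj suffixes → lcp
  [1] 18/4 → 3 ('aaf')
  [2] 4/12 → 1 ('a')
  [3] 12/19 → 1 ('a')
  [4] 19/5 → 2 ('af')
  [5] 5/22 → 0 ('')
  [6] 22/23 → 1 ('b')
  [7] 23/8 → 1 ('b')
  [8] 8/3 → 0 ('')
  [9] 3/11 → 2 ('ca')
  [10] 11/24 → 1 ('c')
  [11] 24/13 → 1 ('c')
  [12] 13/15 → 2 ('ce')
  [13] 15/25 → 0 ('')
  [14] 25/17 → 0 ('')
  [15] 17/10 → 1 ('e')
  [16] 10/14 → 2 ('ec')
  [17] 14/16 → 1 ('e')
  [18] 16/0 → 1 ('e')
  [19] 0/21 → 0 ('')
  [20] 21/9 → 1 ('f')
  [21] 9/20 → 1 ('f')
  [22] 20/6 → 1 ('f')
  [23] 6/1 → 2 ('fg')
  [24] 1/7 → 0 ('')
  [25] 7/2 → 1 ('g')

n(n+1)/2 = 26·27/2 = 351
Σ LCP = 0 + 3 + 1 + 1 + 2 + 0 + 1 + 1 + 0 + 2 + 1 + 1 + 2 + 0 + 0 + 1 + 2 + 1 + 1 + 0 + 1 + 1 + 1 + 2 + 0 + 1 = 26
distinct = 351 − 26 = 325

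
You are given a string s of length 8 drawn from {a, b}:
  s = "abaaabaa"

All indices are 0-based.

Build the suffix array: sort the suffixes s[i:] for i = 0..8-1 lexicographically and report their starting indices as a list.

rank | idx | suffix
   0 |   7 | a
   1 |   6 | aa
   2 |   2 | aaabaa
   3 |   3 | aabaa
   4 |   4 | abaa
   5 |   0 | abaaabaa
   6 |   5 | baa
   7 |   1 | baaabaa

[7, 6, 2, 3, 4, 0, 5, 1]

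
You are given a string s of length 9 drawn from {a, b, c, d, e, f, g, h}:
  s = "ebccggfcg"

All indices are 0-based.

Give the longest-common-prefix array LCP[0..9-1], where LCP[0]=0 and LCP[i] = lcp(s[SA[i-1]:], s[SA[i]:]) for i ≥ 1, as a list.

rank→(start, suffix):
  0 → (1, 'bccggfcg')
  1 → (2, 'ccggfcg')
  2 → (7, 'cg')
  3 → (3, 'cggfcg')
  4 → (0, 'ebccggfcg')
  5 → (6, 'fcg')
  6 → (8, 'g')
  7 → (5, 'gfcg')
  8 → (4, 'ggfcg')

SA = [1, 2, 7, 3, 0, 6, 8, 5, 4]
[i] adj suffixes → lcp
  [1] 1/2 → 0 ('')
  [2] 2/7 → 1 ('c')
  [3] 7/3 → 2 ('cg')
  [4] 3/0 → 0 ('')
  [5] 0/6 → 0 ('')
  [6] 6/8 → 0 ('')
  [7] 8/5 → 1 ('g')
  [8] 5/4 → 1 ('g')

[0, 0, 1, 2, 0, 0, 0, 1, 1]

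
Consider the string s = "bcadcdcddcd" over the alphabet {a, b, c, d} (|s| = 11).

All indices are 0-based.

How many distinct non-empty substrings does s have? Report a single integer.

sorted suffixes:
  #0 SA[0]=2  'adcdcddcd'
  #1 SA[1]=0  'bcadcdcddcd'
  #2 SA[2]=1  'cadcdcddcd'
  #3 SA[3]=9  'cd'
  #4 SA[4]=4  'cdcddcd'
  #5 SA[5]=6  'cddcd'
  #6 SA[6]=10  'd'
  #7 SA[7]=8  'dcd'
  #8 SA[8]=3  'dcdcddcd'
  #9 SA[9]=5  'dcddcd'
  #10 SA[10]=7  'ddcd'

SA = [2, 0, 1, 9, 4, 6, 10, 8, 3, 5, 7]
[i] adj suffixes → lcp
  [1] 2/0 → 0 ('')
  [2] 0/1 → 0 ('')
  [3] 1/9 → 1 ('c')
  [4] 9/4 → 2 ('cd')
  [5] 4/6 → 2 ('cd')
  [6] 6/10 → 0 ('')
  [7] 10/8 → 1 ('d')
  [8] 8/3 → 3 ('dcd')
  [9] 3/5 → 3 ('dcd')
  [10] 5/7 → 1 ('d')

n(n+1)/2 = 11·12/2 = 66
Σ LCP = 0 + 0 + 0 + 1 + 2 + 2 + 0 + 1 + 3 + 3 + 1 = 13
distinct = 66 − 13 = 53

53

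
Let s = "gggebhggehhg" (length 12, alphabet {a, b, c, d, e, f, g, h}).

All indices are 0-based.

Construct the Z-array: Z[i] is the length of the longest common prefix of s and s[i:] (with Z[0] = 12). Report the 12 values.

Z[0]=12
i=1: i≥r, start 0; Z[1]=2 grow→box=[1,3)
i=2: min(r-i=1, Z[1]=2)=1; Z[2]=1
i=3: i≥r, start 0; Z[3]=0
i=4: i≥r, start 0; Z[4]=0
i=5: i≥r, start 0; Z[5]=0
i=6: i≥r, start 0; Z[6]=2 grow→box=[6,8)
i=7: min(r-i=1, Z[1]=2)=1; Z[7]=1
i=8: i≥r, start 0; Z[8]=0
i=9: i≥r, start 0; Z[9]=0
i=10: i≥r, start 0; Z[10]=0
i=11: i≥r, start 0; Z[11]=1 grow→box=[11,12)

[12, 2, 1, 0, 0, 0, 2, 1, 0, 0, 0, 1]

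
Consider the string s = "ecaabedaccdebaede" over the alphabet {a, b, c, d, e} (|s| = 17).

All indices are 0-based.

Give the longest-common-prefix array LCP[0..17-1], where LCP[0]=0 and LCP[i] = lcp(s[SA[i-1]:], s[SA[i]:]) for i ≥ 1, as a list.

rank→(start, suffix):
  0 → (2, 'aabedaccdebaede')
  1 → (3, 'abedaccdebaede')
  2 → (7, 'accdebaede')
  3 → (13, 'aede')
  4 → (12, 'baede')
  5 → (4, 'bedaccdebaede')
  6 → (1, 'caabedaccdebaede')
  7 → (8, 'ccdebaede')
  8 → (9, 'cdebaede')
  9 → (6, 'daccdebaede')
  10 → (15, 'de')
  11 → (10, 'debaede')
  12 → (16, 'e')
  13 → (11, 'ebaede')
  14 → (0, 'ecaabedaccdebaede')
  15 → (5, 'edaccdebaede')
  16 → (14, 'ede')

SA = [2, 3, 7, 13, 12, 4, 1, 8, 9, 6, 15, 10, 16, 11, 0, 5, 14]
[i] adj suffixes → lcp
  [1] 2/3 → 1 ('a')
  [2] 3/7 → 1 ('a')
  [3] 7/13 → 1 ('a')
  [4] 13/12 → 0 ('')
  [5] 12/4 → 1 ('b')
  [6] 4/1 → 0 ('')
  [7] 1/8 → 1 ('c')
  [8] 8/9 → 1 ('c')
  [9] 9/6 → 0 ('')
  [10] 6/15 → 1 ('d')
  [11] 15/10 → 2 ('de')
  [12] 10/16 → 0 ('')
  [13] 16/11 → 1 ('e')
  [14] 11/0 → 1 ('e')
  [15] 0/5 → 1 ('e')
  [16] 5/14 → 2 ('ed')

[0, 1, 1, 1, 0, 1, 0, 1, 1, 0, 1, 2, 0, 1, 1, 1, 2]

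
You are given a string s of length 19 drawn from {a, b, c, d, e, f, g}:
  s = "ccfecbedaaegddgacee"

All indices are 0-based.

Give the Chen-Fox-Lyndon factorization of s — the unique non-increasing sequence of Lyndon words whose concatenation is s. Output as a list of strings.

emit factor 1: 'ccfe' (i=0, period=4)
emit factor 2: 'c' (i=4, period=1)
emit factor 3: 'bed' (i=5, period=3)
emit factor 4: 'aaegddgacee' (i=8, period=11)

["ccfe", "c", "bed", "aaegddgacee"]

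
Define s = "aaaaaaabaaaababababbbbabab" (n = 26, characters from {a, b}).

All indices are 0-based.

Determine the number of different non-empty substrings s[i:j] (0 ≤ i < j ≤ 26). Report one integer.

269

rank | idx | suffix
   0 |   0 | aaaaaaabaaaababababbbbabab
   1 |   1 | aaaaaabaaaababababbbbabab
   2 |   2 | aaaaabaaaababababbbbabab
   3 |   3 | aaaabaaaababababbbbabab
   4 |   8 | aaaababababbbbabab
   5 |   4 | aaabaaaababababbbbabab
   6 |   9 | aaababababbbbabab
   7 |   5 | aabaaaababababbbbabab
   8 |  10 | aababababbbbabab
   9 |  24 | ab
  10 |   6 | abaaaababababbbbabab
  11 |  22 | abab
  12 |  11 | ababababbbbabab
  13 |  13 | abababbbbabab
  14 |  15 | ababbbbabab
  15 |  17 | abbbbabab
  16 |  25 | b
  17 |   7 | baaaababababbbbabab
  18 |  23 | bab
  19 |  21 | babab
  20 |  12 | babababbbbabab
  21 |  14 | bababbbbabab
  22 |  16 | babbbbabab
  23 |  20 | bbabab
  24 |  19 | bbbabab
  25 |  18 | bbbbabab

SA = [0, 1, 2, 3, 8, 4, 9, 5, 10, 24, 6, 22, 11, 13, 15, 17, 25, 7, 23, 21, 12, 14, 16, 20, 19, 18]
[i] adj suffixes → lcp
  [1] 0/1 → 6 ('aaaaaa')
  [2] 1/2 → 5 ('aaaaa')
  [3] 2/3 → 4 ('aaaa')
  [4] 3/8 → 6 ('aaaaba')
  [5] 8/4 → 3 ('aaa')
  [6] 4/9 → 5 ('aaaba')
  [7] 9/5 → 2 ('aa')
  [8] 5/10 → 4 ('aaba')
  [9] 10/24 → 1 ('a')
  [10] 24/6 → 2 ('ab')
  [11] 6/22 → 3 ('aba')
  [12] 22/11 → 4 ('abab')
  [13] 11/13 → 6 ('ababab')
  [14] 13/15 → 4 ('abab')
  [15] 15/17 → 2 ('ab')
  [16] 17/25 → 0 ('')
  [17] 25/7 → 1 ('b')
  [18] 7/23 → 2 ('ba')
  [19] 23/21 → 3 ('bab')
  [20] 21/12 → 5 ('babab')
  [21] 12/14 → 5 ('babab')
  [22] 14/16 → 3 ('bab')
  [23] 16/20 → 1 ('b')
  [24] 20/19 → 2 ('bb')
  [25] 19/18 → 3 ('bbb')

n(n+1)/2 = 26·27/2 = 351
Σ LCP = 0 + 6 + 5 + 4 + 6 + 3 + 5 + 2 + 4 + 1 + 2 + 3 + 4 + 6 + 4 + 2 + 0 + 1 + 2 + 3 + 5 + 5 + 3 + 1 + 2 + 3 = 82
distinct = 351 − 82 = 269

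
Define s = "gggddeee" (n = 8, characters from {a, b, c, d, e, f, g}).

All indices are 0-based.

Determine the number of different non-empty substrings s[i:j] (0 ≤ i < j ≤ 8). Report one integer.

rank→(start, suffix):
  0 → (3, 'ddeee')
  1 → (4, 'deee')
  2 → (7, 'e')
  3 → (6, 'ee')
  4 → (5, 'eee')
  5 → (2, 'gddeee')
  6 → (1, 'ggddeee')
  7 → (0, 'gggddeee')

SA = [3, 4, 7, 6, 5, 2, 1, 0]
rank  pair      lcp
   1  s[3:],s[4:]  1  'd'
   2  s[4:],s[7:]  0  ''
   3  s[7:],s[6:]  1  'e'
   4  s[6:],s[5:]  2  'ee'
   5  s[5:],s[2:]  0  ''
   6  s[2:],s[1:]  1  'g'
   7  s[1:],s[0:]  2  'gg'

n(n+1)/2 = 8·9/2 = 36
Σ LCP = 0 + 1 + 0 + 1 + 2 + 0 + 1 + 2 = 7
distinct = 36 − 7 = 29

29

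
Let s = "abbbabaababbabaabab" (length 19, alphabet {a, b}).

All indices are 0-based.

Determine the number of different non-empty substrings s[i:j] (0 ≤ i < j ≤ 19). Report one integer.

128

sorted suffixes:
  #0 SA[0]=14  'aabab'
  #1 SA[1]=6  'aababbabaabab'
  #2 SA[2]=17  'ab'
  #3 SA[3]=12  'abaabab'
  #4 SA[4]=4  'abaababbabaabab'
  #5 SA[5]=15  'abab'
  #6 SA[6]=7  'ababbabaabab'
  #7 SA[7]=9  'abbabaabab'
  #8 SA[8]=0  'abbbabaababbabaabab'
  #9 SA[9]=18  'b'
  #10 SA[10]=13  'baabab'
  #11 SA[11]=5  'baababbabaabab'
  #12 SA[12]=16  'bab'
  #13 SA[13]=11  'babaabab'
  #14 SA[14]=3  'babaababbabaabab'
  #15 SA[15]=8  'babbabaabab'
  #16 SA[16]=10  'bbabaabab'
  #17 SA[17]=2  'bbabaababbabaabab'
  #18 SA[18]=1  'bbbabaababbabaabab'

SA = [14, 6, 17, 12, 4, 15, 7, 9, 0, 18, 13, 5, 16, 11, 3, 8, 10, 2, 1]
[i] adj suffixes → lcp
  [1] 14/6 → 5 ('aabab')
  [2] 6/17 → 1 ('a')
  [3] 17/12 → 2 ('ab')
  [4] 12/4 → 7 ('abaabab')
  [5] 4/15 → 3 ('aba')
  [6] 15/7 → 4 ('abab')
  [7] 7/9 → 2 ('ab')
  [8] 9/0 → 3 ('abb')
  [9] 0/18 → 0 ('')
  [10] 18/13 → 1 ('b')
  [11] 13/5 → 6 ('baabab')
  [12] 5/16 → 2 ('ba')
  [13] 16/11 → 3 ('bab')
  [14] 11/3 → 8 ('babaabab')
  [15] 3/8 → 3 ('bab')
  [16] 8/10 → 1 ('b')
  [17] 10/2 → 9 ('bbabaabab')
  [18] 2/1 → 2 ('bb')

n(n+1)/2 = 19·20/2 = 190
Σ LCP = 0 + 5 + 1 + 2 + 7 + 3 + 4 + 2 + 3 + 0 + 1 + 6 + 2 + 3 + 8 + 3 + 1 + 9 + 2 = 62
distinct = 190 − 62 = 128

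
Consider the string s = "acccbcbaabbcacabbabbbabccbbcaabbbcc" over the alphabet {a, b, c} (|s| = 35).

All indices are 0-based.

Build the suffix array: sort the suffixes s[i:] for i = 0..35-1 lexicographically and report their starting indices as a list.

rank→(start, suffix):
  0 → (28, 'aabbbcc')
  1 → (7, 'aabbcacabbabbbabccbbcaabbbcc')
  2 → (14, 'abbabbbabccbbcaabbbcc')
  3 → (17, 'abbbabccbbcaabbbcc')
  4 → (29, 'abbbcc')
  5 → (8, 'abbcacabbabbbabccbbcaabbbcc')
  6 → (21, 'abccbbcaabbbcc')
  7 → (12, 'acabbabbbabccbbcaabbbcc')
  8 → (0, 'acccbcbaabbcacabbabbbabccbbcaabbbcc')
  9 → (6, 'baabbcacabbabbbabccbbcaabbbcc')
  10 → (16, 'babbbabccbbcaabbbcc')
  11 → (20, 'babccbbcaabbbcc')
  12 → (15, 'bbabbbabccbbcaabbbcc')
  13 → (19, 'bbabccbbcaabbbcc')
  14 → (18, 'bbbabccbbcaabbbcc')
  15 → (30, 'bbbcc')
  16 → (25, 'bbcaabbbcc')
  17 → (9, 'bbcacabbabbbabccbbcaabbbcc')
  18 → (31, 'bbcc')
  19 → (26, 'bcaabbbcc')
  20 → (10, 'bcacabbabbbabccbbcaabbbcc')
  21 → (4, 'bcbaabbcacabbabbbabccbbcaabbbcc')
  22 → (32, 'bcc')
  23 → (22, 'bccbbcaabbbcc')
  24 → (34, 'c')
  25 → (27, 'caabbbcc')
  26 → (13, 'cabbabbbabccbbcaabbbcc')
  27 → (11, 'cacabbabbbabccbbcaabbbcc')
  28 → (5, 'cbaabbcacabbabbbabccbbcaabbbcc')
  29 → (24, 'cbbcaabbbcc')
  30 → (3, 'cbcbaabbcacabbabbbabccbbcaabbbcc')
  31 → (33, 'cc')
  32 → (23, 'ccbbcaabbbcc')
  33 → (2, 'ccbcbaabbcacabbabbbabccbbcaabbbcc')
  34 → (1, 'cccbcbaabbcacabbabbbabccbbcaabbbcc')

[28, 7, 14, 17, 29, 8, 21, 12, 0, 6, 16, 20, 15, 19, 18, 30, 25, 9, 31, 26, 10, 4, 32, 22, 34, 27, 13, 11, 5, 24, 3, 33, 23, 2, 1]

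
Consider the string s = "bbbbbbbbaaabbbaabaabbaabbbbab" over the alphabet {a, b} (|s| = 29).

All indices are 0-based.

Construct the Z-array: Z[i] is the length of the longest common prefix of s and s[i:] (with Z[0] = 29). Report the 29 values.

[29, 7, 6, 5, 4, 3, 2, 1, 0, 0, 0, 3, 2, 1, 0, 0, 1, 0, 0, 2, 1, 0, 0, 4, 3, 2, 1, 0, 1]

Z[0]=29
i=1: outside box; Z[1]=7 scan→box=[1,8)
i=2: min(r-i=6, Z[1]=7)=6; Z[2]=6
i=3: min(r-i=5, Z[2]=6)=5; Z[3]=5
i=4: min(r-i=4, Z[3]=5)=4; Z[4]=4
i=5: min(r-i=3, Z[4]=4)=3; Z[5]=3
i=6: min(r-i=2, Z[5]=3)=2; Z[6]=2
i=7: min(r-i=1, Z[6]=2)=1; Z[7]=1
i=8: outside box; Z[8]=0
i=9: outside box; Z[9]=0
i=10: outside box; Z[10]=0
i=11: outside box; Z[11]=3 scan→box=[11,14)
i=12: min(r-i=2, Z[1]=7)=2; Z[12]=2
i=13: min(r-i=1, Z[2]=6)=1; Z[13]=1
i=14: outside box; Z[14]=0
i=15: outside box; Z[15]=0
i=16: outside box; Z[16]=1 scan→box=[16,17)
i=17: outside box; Z[17]=0
i=18: outside box; Z[18]=0
i=19: outside box; Z[19]=2 scan→box=[19,21)
i=20: min(r-i=1, Z[1]=7)=1; Z[20]=1
i=21: outside box; Z[21]=0
i=22: outside box; Z[22]=0
i=23: outside box; Z[23]=4 scan→box=[23,27)
i=24: min(r-i=3, Z[1]=7)=3; Z[24]=3
i=25: min(r-i=2, Z[2]=6)=2; Z[25]=2
i=26: min(r-i=1, Z[3]=5)=1; Z[26]=1
i=27: outside box; Z[27]=0
i=28: outside box; Z[28]=1 scan→box=[28,29)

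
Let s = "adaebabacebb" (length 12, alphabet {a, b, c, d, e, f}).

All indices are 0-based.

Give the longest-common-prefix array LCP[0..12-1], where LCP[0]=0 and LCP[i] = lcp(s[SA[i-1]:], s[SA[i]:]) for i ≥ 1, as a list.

rank | idx | suffix
   0 |   5 | abacebb
   1 |   7 | acebb
   2 |   0 | adaebabacebb
   3 |   2 | aebabacebb
   4 |  11 | b
   5 |   4 | babacebb
   6 |   6 | bacebb
   7 |  10 | bb
   8 |   8 | cebb
   9 |   1 | daebabacebb
  10 |   3 | ebabacebb
  11 |   9 | ebb

SA = [5, 7, 0, 2, 11, 4, 6, 10, 8, 1, 3, 9]
i: (SA[i-1],SA[i]) lcp shared
  1: (5,7) 1 'a'
  2: (7,0) 1 'a'
  3: (0,2) 1 'a'
  4: (2,11) 0 ''
  5: (11,4) 1 'b'
  6: (4,6) 2 'ba'
  7: (6,10) 1 'b'
  8: (10,8) 0 ''
  9: (8,1) 0 ''
  10: (1,3) 0 ''
  11: (3,9) 2 'eb'

[0, 1, 1, 1, 0, 1, 2, 1, 0, 0, 0, 2]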